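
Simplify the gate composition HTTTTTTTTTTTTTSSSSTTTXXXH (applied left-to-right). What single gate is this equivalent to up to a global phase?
Z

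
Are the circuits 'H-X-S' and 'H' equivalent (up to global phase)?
No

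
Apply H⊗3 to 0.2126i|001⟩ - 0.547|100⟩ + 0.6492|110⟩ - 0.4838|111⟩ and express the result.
(-0.1349 + 0.07517i)|000⟩ + (0.2072 - 0.07517i)|001⟩ + (-0.2519 + 0.07517i)|010⟩ + (-0.594 - 0.07517i)|011⟩ + (0.1349 + 0.07517i)|100⟩ + (-0.2072 - 0.07517i)|101⟩ + (0.2519 + 0.07517i)|110⟩ + (0.594 - 0.07517i)|111⟩

H⊗3 gives amp(|y⟩) = (1/2√2) Σ_x (−1)^(x·y) amp(|x⟩), where x·y is the number of positions in which both x and y have a 1.
|000⟩: (0.2126i - 0.547 + 0.6492 - 0.4838)/(2√2) = (-0.1349 + 0.07517i)
|001⟩: (-0.2126i - 0.547 + 0.6492 + 0.4838)/(2√2) = (0.2072 - 0.07517i)
|010⟩: (0.2126i - 0.547 - 0.6492 + 0.4838)/(2√2) = (-0.2519 + 0.07517i)
|011⟩: (-0.2126i - 0.547 - 0.6492 - 0.4838)/(2√2) = (-0.594 - 0.07517i)
|100⟩: (0.2126i + 0.547 - 0.6492 + 0.4838)/(2√2) = (0.1349 + 0.07517i)
|101⟩: (-0.2126i + 0.547 - 0.6492 - 0.4838)/(2√2) = (-0.2072 - 0.07517i)
|110⟩: (0.2126i + 0.547 + 0.6492 - 0.4838)/(2√2) = (0.2519 + 0.07517i)
|111⟩: (-0.2126i + 0.547 + 0.6492 + 0.4838)/(2√2) = (0.594 - 0.07517i)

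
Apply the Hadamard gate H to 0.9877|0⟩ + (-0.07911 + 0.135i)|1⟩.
(0.6425 + 0.09546i)|0⟩ + (0.7543 - 0.09546i)|1⟩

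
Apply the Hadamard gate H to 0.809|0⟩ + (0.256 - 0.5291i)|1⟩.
(0.7531 - 0.3741i)|0⟩ + (0.391 + 0.3741i)|1⟩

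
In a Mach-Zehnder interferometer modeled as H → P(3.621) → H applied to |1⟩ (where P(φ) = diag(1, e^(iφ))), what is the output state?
(0.9436 + 0.2306i)|0⟩ + (0.05637 - 0.2306i)|1⟩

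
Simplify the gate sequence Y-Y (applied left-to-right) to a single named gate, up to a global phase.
I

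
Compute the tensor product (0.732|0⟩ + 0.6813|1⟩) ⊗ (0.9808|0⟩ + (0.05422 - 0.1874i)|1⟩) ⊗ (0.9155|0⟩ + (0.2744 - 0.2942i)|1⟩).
0.6573|000⟩ + (0.197 - 0.2112i)|001⟩ + (0.03634 - 0.1256i)|010⟩ + (-0.02947 - 0.04932i)|011⟩ + 0.6118|100⟩ + (0.1834 - 0.1966i)|101⟩ + (0.03382 - 0.1169i)|110⟩ + (-0.02743 - 0.0459i)|111⟩

amp(|b₁b₂…⟩) = product of the factor amplitudes for bits b₁, b₂, …; only kets whose every factor amplitude is nonzero survive.
|000⟩: (0.732)(0.9808)(0.9155) = 0.6573
|001⟩: (0.732)(0.9808)(0.2744 - 0.2942i) = (0.197 - 0.2112i)
|010⟩: (0.732)(0.05422 - 0.1874i)(0.9155) = (0.03634 - 0.1256i)
|011⟩: (0.732)(0.05422 - 0.1874i)(0.2744 - 0.2942i) = (-0.02947 - 0.04932i)
|100⟩: (0.6813)(0.9808)(0.9155) = 0.6118
|101⟩: (0.6813)(0.9808)(0.2744 - 0.2942i) = (0.1834 - 0.1966i)
|110⟩: (0.6813)(0.05422 - 0.1874i)(0.9155) = (0.03382 - 0.1169i)
|111⟩: (0.6813)(0.05422 - 0.1874i)(0.2744 - 0.2942i) = (-0.02743 - 0.0459i)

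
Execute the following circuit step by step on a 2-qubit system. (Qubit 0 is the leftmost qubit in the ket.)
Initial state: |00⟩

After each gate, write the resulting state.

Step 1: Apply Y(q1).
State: i|01⟩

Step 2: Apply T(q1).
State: (-1/√2 + (1/√2)i)|01⟩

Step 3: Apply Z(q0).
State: (-1/√2 + (1/√2)i)|01⟩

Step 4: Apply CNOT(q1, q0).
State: (-1/√2 + (1/√2)i)|11⟩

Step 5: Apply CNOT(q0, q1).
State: (-1/√2 + (1/√2)i)|10⟩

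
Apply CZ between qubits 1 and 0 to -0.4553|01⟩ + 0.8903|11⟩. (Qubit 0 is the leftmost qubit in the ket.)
-0.4553|01⟩ - 0.8903|11⟩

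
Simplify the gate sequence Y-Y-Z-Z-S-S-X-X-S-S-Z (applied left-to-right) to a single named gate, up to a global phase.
Z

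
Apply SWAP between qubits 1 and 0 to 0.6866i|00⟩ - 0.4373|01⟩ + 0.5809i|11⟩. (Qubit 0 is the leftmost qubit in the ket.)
0.6866i|00⟩ - 0.4373|10⟩ + 0.5809i|11⟩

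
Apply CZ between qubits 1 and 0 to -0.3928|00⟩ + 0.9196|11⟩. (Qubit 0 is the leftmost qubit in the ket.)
-0.3928|00⟩ - 0.9196|11⟩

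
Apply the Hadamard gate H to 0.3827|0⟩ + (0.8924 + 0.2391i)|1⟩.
(0.9016 + 0.1691i)|0⟩ + (-0.3604 - 0.1691i)|1⟩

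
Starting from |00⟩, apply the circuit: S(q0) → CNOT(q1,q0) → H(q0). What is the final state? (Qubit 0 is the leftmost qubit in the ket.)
1/√2|00⟩ + 1/√2|10⟩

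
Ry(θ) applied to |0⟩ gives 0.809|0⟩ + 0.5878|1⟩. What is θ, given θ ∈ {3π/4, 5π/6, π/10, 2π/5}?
2π/5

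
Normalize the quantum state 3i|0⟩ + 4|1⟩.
0.6i|0⟩ + 0.8|1⟩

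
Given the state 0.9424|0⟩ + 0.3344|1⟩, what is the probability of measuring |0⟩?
0.8881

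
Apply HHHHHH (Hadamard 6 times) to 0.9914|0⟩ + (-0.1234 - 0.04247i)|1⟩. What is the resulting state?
0.9914|0⟩ + (-0.1234 - 0.04247i)|1⟩

H² = I, so an even number of Hadamards cancels: H^6 = I and the state is unchanged.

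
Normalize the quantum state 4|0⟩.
|0⟩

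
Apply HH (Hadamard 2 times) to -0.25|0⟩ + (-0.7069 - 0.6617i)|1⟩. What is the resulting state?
-0.25|0⟩ + (-0.7069 - 0.6617i)|1⟩

H² = I, so an even number of Hadamards cancels: H^2 = I and the state is unchanged.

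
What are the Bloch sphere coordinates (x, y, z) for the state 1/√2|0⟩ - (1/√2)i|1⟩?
(0, -1, 0)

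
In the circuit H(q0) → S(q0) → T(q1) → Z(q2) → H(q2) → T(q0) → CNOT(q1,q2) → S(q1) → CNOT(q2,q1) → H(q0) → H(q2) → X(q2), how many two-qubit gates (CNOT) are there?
2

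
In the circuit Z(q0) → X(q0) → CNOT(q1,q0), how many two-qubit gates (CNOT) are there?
1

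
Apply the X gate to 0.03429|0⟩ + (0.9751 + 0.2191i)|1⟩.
(0.9751 + 0.2191i)|0⟩ + 0.03429|1⟩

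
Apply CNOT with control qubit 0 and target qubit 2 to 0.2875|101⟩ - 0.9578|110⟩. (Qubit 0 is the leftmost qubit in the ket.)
0.2875|100⟩ - 0.9578|111⟩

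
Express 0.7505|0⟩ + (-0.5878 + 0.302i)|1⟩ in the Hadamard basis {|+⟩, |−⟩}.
(0.115 + 0.2135i)|+⟩ + (0.9463 - 0.2135i)|−⟩

With |ψ⟩ = α|0⟩ + β|1⟩, the Hadamard-basis coefficients are ⟨+|ψ⟩ = (α + β)/√2 and ⟨−|ψ⟩ = (α − β)/√2.
Here α = 0.7505, β = (-0.5878 + 0.302i): (α + β)/√2 = (0.115 + 0.2135i), (α − β)/√2 = (0.9463 - 0.2135i).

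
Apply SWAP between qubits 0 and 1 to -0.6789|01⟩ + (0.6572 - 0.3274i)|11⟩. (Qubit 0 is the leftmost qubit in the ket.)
-0.6789|10⟩ + (0.6572 - 0.3274i)|11⟩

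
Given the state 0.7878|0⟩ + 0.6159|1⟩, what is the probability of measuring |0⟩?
0.6206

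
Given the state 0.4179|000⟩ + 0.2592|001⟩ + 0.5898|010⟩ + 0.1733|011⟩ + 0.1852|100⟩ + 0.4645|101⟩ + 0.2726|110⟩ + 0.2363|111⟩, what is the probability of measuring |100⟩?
0.0343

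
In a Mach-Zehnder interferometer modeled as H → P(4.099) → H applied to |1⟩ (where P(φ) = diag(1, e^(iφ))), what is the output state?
(0.7878 + 0.4089i)|0⟩ + (0.2122 - 0.4089i)|1⟩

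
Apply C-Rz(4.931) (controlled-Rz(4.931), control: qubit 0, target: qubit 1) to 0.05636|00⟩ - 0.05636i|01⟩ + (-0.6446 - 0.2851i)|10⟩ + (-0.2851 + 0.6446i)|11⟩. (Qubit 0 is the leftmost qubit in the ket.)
0.05636|00⟩ - 0.05636i|01⟩ + (0.3244 + 0.6257i)|10⟩ + (-0.181 - 0.6812i)|11⟩

C-Rz(4.931) leaves the control-|0⟩ kets |00⟩, |01⟩ unchanged and applies Rz(4.931) to qubit 1 on the control-|1⟩ pair (|10⟩, |11⟩).
Rz(4.931) = [[e^(−iθ/2), 0], [0, e^(iθ/2)]] with e^(±iθ/2) = cos(θ/2) ± i·sin(θ/2); θ = 4.931, cos(θ/2) ≈ -0.780024, sin(θ/2) ≈ 0.62575.
With a = amp(|10⟩) = (-0.6446 - 0.2851i) and b = amp(|11⟩) = (-0.2851 + 0.6446i):
new amp(|10⟩) = (-0.780024 - 0.62575i)·a = (0.3244 + 0.6257i)
new amp(|11⟩) = (-0.780024 + 0.62575i)·b = (-0.181 - 0.6812i)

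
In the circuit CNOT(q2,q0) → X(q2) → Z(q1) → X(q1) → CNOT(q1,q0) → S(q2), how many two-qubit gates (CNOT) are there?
2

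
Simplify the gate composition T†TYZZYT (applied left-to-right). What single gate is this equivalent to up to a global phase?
T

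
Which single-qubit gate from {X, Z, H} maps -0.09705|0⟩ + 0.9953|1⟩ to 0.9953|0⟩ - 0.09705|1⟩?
X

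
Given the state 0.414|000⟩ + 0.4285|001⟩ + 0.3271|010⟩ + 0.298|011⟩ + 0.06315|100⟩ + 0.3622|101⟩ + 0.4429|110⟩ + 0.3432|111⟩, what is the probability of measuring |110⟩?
0.1962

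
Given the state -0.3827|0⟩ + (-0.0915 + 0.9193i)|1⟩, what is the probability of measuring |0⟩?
0.1465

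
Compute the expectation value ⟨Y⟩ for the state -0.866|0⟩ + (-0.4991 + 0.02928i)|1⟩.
-0.05071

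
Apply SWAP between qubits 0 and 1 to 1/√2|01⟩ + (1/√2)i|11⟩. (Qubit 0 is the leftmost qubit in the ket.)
1/√2|10⟩ + (1/√2)i|11⟩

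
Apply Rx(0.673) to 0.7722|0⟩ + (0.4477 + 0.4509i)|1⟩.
(0.8778 - 0.1478i)|0⟩ + (0.4226 + 0.1706i)|1⟩

Rx(0.673) = [[cos(θ/2), −i·sin(θ/2)], [−i·sin(θ/2), cos(θ/2)]]; θ = 0.673, cos(θ/2) ≈ 0.943916, sin(θ/2) ≈ 0.330185.
With a = amp(|0⟩) = 0.7722 and b = amp(|1⟩) = (0.4477 + 0.4509i):
new amp(|0⟩) = (0.943916)·a + (-0.330185i)·b = (0.8778 - 0.1478i)
new amp(|1⟩) = (-0.330185i)·a + (0.943916)·b = (0.4226 + 0.1706i)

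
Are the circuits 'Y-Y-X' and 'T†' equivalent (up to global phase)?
No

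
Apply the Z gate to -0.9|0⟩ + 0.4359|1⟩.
-0.9|0⟩ - 0.4359|1⟩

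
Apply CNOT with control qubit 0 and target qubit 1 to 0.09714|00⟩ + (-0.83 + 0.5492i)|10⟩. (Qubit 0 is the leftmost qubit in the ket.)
0.09714|00⟩ + (-0.83 + 0.5492i)|11⟩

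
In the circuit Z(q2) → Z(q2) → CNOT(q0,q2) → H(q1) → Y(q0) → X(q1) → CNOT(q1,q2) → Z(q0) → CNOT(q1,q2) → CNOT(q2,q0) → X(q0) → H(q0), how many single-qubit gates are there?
8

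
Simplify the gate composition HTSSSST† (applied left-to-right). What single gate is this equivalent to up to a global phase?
H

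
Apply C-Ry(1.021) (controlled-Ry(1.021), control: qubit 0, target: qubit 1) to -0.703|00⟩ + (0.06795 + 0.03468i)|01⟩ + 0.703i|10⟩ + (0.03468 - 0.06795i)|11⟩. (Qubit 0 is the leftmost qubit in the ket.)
-0.703|00⟩ + (0.06795 + 0.03468i)|01⟩ + (-0.01695 + 0.6466i)|10⟩ + (0.03026 + 0.2842i)|11⟩

C-Ry(1.021) leaves the control-|0⟩ kets |00⟩, |01⟩ unchanged and applies Ry(1.021) to qubit 1 on the control-|1⟩ pair (|10⟩, |11⟩).
Ry(1.021) = [[cos(θ/2), −sin(θ/2)], [sin(θ/2), cos(θ/2)]]; θ = 1.021, cos(θ/2) ≈ 0.8725, sin(θ/2) ≈ 0.488614.
With a = amp(|10⟩) = 0.703i and b = amp(|11⟩) = (0.03468 - 0.06795i):
new amp(|10⟩) = (0.8725)·a + (-0.488614)·b = (-0.01695 + 0.6466i)
new amp(|11⟩) = (0.488614)·a + (0.8725)·b = (0.03026 + 0.2842i)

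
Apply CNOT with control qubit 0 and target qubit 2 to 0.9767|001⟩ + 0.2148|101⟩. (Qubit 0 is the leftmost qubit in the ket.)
0.9767|001⟩ + 0.2148|100⟩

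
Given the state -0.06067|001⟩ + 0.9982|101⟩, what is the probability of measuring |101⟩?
0.9964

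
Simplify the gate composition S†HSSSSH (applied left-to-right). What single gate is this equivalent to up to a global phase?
S†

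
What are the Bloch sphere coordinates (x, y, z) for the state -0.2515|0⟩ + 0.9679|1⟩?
(-0.4869, 0, -0.8736)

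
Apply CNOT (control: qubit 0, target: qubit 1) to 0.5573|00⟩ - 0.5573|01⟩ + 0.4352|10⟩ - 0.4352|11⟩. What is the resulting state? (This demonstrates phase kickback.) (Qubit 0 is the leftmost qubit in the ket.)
0.5573|00⟩ - 0.5573|01⟩ - 0.4352|10⟩ + 0.4352|11⟩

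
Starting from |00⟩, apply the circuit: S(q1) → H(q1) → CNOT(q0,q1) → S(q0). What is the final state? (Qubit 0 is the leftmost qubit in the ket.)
1/√2|00⟩ + 1/√2|01⟩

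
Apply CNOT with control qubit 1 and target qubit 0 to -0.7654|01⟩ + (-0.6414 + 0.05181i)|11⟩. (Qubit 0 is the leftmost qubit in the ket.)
(-0.6414 + 0.05181i)|01⟩ - 0.7654|11⟩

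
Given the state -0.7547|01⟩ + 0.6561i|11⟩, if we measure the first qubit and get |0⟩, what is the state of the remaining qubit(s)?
-|1⟩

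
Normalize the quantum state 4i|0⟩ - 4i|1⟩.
(1/√2)i|0⟩ - (1/√2)i|1⟩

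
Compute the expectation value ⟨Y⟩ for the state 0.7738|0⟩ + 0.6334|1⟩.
0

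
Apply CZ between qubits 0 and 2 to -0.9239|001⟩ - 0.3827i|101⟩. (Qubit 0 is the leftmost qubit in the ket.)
-0.9239|001⟩ + 0.3827i|101⟩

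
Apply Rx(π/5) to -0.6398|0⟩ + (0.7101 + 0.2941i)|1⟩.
(-0.5176 - 0.2194i)|0⟩ + (0.6753 + 0.4774i)|1⟩

Rx(π/5) = [[cos(θ/2), −i·sin(θ/2)], [−i·sin(θ/2), cos(θ/2)]]; θ = π/5, cos(θ/2) ≈ 0.951057, sin(θ/2) ≈ 0.309017.
With a = amp(|0⟩) = -0.6398 and b = amp(|1⟩) = (0.7101 + 0.2941i):
new amp(|0⟩) = (0.951057)·a + (-0.309017i)·b = (-0.5176 - 0.2194i)
new amp(|1⟩) = (-0.309017i)·a + (0.951057)·b = (0.6753 + 0.4774i)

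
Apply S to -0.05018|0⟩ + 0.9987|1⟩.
-0.05018|0⟩ + 0.9987i|1⟩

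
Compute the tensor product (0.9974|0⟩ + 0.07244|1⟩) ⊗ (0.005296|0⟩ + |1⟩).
0.005282|00⟩ + 0.9974|01⟩ + 0.0003836|10⟩ + 0.07244|11⟩

amp(|b₁b₂…⟩) = product of the factor amplitudes for bits b₁, b₂, …; only kets whose every factor amplitude is nonzero survive.
|00⟩: (0.9974)(0.005296) = 0.005282
|01⟩: (0.9974)(1) = 0.9974
|10⟩: (0.07244)(0.005296) = 0.0003836
|11⟩: (0.07244)(1) = 0.07244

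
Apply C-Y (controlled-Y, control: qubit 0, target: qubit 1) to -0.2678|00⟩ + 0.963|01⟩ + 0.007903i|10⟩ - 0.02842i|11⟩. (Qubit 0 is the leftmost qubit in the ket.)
-0.2678|00⟩ + 0.963|01⟩ - 0.02842|10⟩ - 0.007903|11⟩

C-Y leaves the control-|0⟩ kets |00⟩, |01⟩ unchanged and applies Y to qubit 1 on the control-|1⟩ pair (|10⟩, |11⟩).
Y = [[0, -i], [i, 0]].
With a = amp(|10⟩) = 0.007903i and b = amp(|11⟩) = -0.02842i:
new amp(|10⟩) = (-i)·b = -0.02842
new amp(|11⟩) = (i)·a = -0.007903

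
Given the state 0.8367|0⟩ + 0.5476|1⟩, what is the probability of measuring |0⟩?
0.7001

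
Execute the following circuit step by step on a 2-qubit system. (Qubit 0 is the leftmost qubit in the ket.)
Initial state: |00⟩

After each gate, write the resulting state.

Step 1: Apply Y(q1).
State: i|01⟩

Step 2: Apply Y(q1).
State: |00⟩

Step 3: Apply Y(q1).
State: i|01⟩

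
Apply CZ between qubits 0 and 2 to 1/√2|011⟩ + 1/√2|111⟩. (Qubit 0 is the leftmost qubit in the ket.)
1/√2|011⟩ - 1/√2|111⟩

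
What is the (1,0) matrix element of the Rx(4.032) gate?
-0.9025i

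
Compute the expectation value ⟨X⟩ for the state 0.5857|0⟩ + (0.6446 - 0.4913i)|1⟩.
0.7551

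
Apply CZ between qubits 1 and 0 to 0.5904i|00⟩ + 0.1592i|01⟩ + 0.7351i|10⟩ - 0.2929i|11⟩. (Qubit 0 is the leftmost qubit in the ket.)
0.5904i|00⟩ + 0.1592i|01⟩ + 0.7351i|10⟩ + 0.2929i|11⟩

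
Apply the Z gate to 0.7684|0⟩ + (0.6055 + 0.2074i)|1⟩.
0.7684|0⟩ + (-0.6055 - 0.2074i)|1⟩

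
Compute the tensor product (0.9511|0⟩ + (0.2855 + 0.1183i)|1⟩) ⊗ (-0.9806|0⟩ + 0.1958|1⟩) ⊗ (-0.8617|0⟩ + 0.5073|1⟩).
0.8037|000⟩ - 0.4731|001⟩ - 0.1605|010⟩ + 0.09447|011⟩ + (0.2412 + 0.09996i)|100⟩ + (-0.142 - 0.05885i)|101⟩ + (-0.04817 - 0.01996i)|110⟩ + (0.02836 + 0.01175i)|111⟩

amp(|b₁b₂…⟩) = product of the factor amplitudes for bits b₁, b₂, …; only kets whose every factor amplitude is nonzero survive.
|000⟩: (0.9511)(-0.9806)(-0.8617) = 0.8037
|001⟩: (0.9511)(-0.9806)(0.5073) = -0.4731
|010⟩: (0.9511)(0.1958)(-0.8617) = -0.1605
|011⟩: (0.9511)(0.1958)(0.5073) = 0.09447
|100⟩: (0.2855 + 0.1183i)(-0.9806)(-0.8617) = (0.2412 + 0.09996i)
|101⟩: (0.2855 + 0.1183i)(-0.9806)(0.5073) = (-0.142 - 0.05885i)
|110⟩: (0.2855 + 0.1183i)(0.1958)(-0.8617) = (-0.04817 - 0.01996i)
|111⟩: (0.2855 + 0.1183i)(0.1958)(0.5073) = (0.02836 + 0.01175i)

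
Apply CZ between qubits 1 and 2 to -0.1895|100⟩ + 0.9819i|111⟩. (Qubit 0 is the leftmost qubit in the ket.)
-0.1895|100⟩ - 0.9819i|111⟩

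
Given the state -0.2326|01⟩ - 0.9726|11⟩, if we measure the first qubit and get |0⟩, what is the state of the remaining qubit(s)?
-|1⟩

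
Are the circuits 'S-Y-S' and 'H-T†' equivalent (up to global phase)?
No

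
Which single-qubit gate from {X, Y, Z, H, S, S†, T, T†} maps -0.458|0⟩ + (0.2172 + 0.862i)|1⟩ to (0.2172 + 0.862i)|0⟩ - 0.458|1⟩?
X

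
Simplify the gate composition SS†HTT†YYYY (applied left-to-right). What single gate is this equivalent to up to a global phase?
H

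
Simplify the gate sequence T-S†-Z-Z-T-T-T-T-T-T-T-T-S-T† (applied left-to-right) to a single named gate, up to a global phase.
I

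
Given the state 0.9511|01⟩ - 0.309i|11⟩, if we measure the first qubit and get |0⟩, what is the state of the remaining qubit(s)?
|1⟩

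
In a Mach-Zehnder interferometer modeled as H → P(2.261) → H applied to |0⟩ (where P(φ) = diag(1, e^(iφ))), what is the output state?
(0.1817 + 0.3856i)|0⟩ + (0.8183 - 0.3856i)|1⟩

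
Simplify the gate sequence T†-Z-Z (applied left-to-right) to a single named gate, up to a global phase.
T†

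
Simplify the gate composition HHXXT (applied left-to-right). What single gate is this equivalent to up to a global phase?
T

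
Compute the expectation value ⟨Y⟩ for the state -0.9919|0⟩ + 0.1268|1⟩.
0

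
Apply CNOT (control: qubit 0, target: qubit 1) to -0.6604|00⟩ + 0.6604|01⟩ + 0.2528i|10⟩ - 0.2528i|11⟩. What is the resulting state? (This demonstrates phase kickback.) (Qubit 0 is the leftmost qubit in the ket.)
-0.6604|00⟩ + 0.6604|01⟩ - 0.2528i|10⟩ + 0.2528i|11⟩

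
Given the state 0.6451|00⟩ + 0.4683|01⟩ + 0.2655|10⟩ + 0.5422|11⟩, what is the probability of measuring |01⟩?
0.2193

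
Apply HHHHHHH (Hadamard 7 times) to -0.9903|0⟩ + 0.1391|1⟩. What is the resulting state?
-0.6019|0⟩ - 0.7986|1⟩

H² = I, so H^7 = H: a single Hadamard. With (a, b) = (-0.9903, 0.1391), H gives ((a + b)/√2, (a − b)/√2) = (-0.6019, -0.7986).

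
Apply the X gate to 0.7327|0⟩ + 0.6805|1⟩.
0.6805|0⟩ + 0.7327|1⟩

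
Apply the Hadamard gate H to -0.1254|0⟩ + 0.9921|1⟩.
0.6128|0⟩ - 0.7902|1⟩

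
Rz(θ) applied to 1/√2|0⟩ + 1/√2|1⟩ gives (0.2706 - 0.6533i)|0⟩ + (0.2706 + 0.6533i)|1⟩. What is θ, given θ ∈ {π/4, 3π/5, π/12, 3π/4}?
3π/4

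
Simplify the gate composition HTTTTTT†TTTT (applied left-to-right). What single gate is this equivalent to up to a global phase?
H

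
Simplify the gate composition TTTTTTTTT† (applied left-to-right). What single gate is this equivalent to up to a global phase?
T†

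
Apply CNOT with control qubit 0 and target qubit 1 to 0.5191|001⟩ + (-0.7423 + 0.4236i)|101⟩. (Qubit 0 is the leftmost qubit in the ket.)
0.5191|001⟩ + (-0.7423 + 0.4236i)|111⟩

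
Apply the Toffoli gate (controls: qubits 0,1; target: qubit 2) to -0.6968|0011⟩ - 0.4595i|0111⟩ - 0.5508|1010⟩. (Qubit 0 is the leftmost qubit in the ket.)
-0.6968|0011⟩ - 0.4595i|0111⟩ - 0.5508|1010⟩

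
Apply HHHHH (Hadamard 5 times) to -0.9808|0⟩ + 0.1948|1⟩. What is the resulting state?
-0.5558|0⟩ - 0.8313|1⟩

H² = I, so H^5 = H: a single Hadamard. With (a, b) = (-0.9808, 0.1948), H gives ((a + b)/√2, (a − b)/√2) = (-0.5558, -0.8313).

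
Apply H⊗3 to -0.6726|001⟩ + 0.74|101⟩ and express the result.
0.02383|000⟩ - 0.02383|001⟩ + 0.02383|010⟩ - 0.02383|011⟩ - 0.4994|100⟩ + 0.4994|101⟩ - 0.4994|110⟩ + 0.4994|111⟩

H⊗3 gives amp(|y⟩) = (1/2√2) Σ_x (−1)^(x·y) amp(|x⟩), where x·y is the number of positions in which both x and y have a 1.
|000⟩: (-0.6726 + 0.74)/(2√2) = 0.02383
|001⟩: (0.6726 - 0.74)/(2√2) = -0.02383
|010⟩: (-0.6726 + 0.74)/(2√2) = 0.02383
|011⟩: (0.6726 - 0.74)/(2√2) = -0.02383
|100⟩: (-0.6726 - 0.74)/(2√2) = -0.4994
|101⟩: (0.6726 + 0.74)/(2√2) = 0.4994
|110⟩: (-0.6726 - 0.74)/(2√2) = -0.4994
|111⟩: (0.6726 + 0.74)/(2√2) = 0.4994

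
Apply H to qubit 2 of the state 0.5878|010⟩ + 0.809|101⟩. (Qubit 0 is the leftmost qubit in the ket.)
0.4156|010⟩ + 0.4156|011⟩ + 0.572|100⟩ - 0.572|101⟩

H on qubit 2 mixes each pair of kets that differ only in qubit 2: amplitudes (a, b) of (|…0…⟩, |…1…⟩) become ((a + b)/√2, (a − b)/√2). Kets absent from the input have amplitude 0.
(|010⟩, |011⟩): (a, b) = (0.5878, 0) → (0.4156, 0.4156)
(|100⟩, |101⟩): (a, b) = (0, 0.809) → (0.572, -0.572)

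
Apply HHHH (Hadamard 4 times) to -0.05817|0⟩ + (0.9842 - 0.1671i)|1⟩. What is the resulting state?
-0.05817|0⟩ + (0.9842 - 0.1671i)|1⟩

H² = I, so an even number of Hadamards cancels: H^4 = I and the state is unchanged.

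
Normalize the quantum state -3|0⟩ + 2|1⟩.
-0.8321|0⟩ + 0.5547|1⟩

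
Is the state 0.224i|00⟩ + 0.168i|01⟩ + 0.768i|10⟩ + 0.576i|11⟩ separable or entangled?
Separable

Writing the state as a|00⟩ + b|01⟩ + c|10⟩ + d|11⟩, it is a product state iff ad − bc = 0.
Here (a, b, c, d) = (0.224i, 0.168i, 0.768i, 0.576i): ad − bc = (0.224i)(0.576i) − (0.168i)(0.768i) = 0, so the state is separable.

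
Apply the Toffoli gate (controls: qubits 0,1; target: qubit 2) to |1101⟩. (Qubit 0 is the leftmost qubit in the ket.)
|1111⟩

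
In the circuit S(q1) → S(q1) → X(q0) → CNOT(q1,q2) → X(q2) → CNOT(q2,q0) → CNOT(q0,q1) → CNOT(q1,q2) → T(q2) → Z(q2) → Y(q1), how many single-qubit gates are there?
7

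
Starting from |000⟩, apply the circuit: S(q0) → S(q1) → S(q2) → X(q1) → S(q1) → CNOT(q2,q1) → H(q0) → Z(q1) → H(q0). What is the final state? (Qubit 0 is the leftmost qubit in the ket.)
-i|010⟩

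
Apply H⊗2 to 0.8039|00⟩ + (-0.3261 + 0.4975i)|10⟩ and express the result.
(0.2389 + 0.2488i)|00⟩ + (0.2389 + 0.2488i)|01⟩ + (0.565 - 0.2488i)|10⟩ + (0.565 - 0.2488i)|11⟩

H⊗2 gives amp(|y⟩) = (1/2) Σ_x (−1)^(x·y) amp(|x⟩), where x·y is the number of positions in which both x and y have a 1.
|00⟩: (0.8039 + (-0.3261 + 0.4975i))/2 = (0.2389 + 0.2488i)
|01⟩: (0.8039 + (-0.3261 + 0.4975i))/2 = (0.2389 + 0.2488i)
|10⟩: (0.8039 - (-0.3261 + 0.4975i))/2 = (0.565 - 0.2488i)
|11⟩: (0.8039 - (-0.3261 + 0.4975i))/2 = (0.565 - 0.2488i)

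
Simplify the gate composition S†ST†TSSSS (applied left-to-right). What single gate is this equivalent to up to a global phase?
I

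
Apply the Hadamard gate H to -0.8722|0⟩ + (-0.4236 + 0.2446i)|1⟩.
(-0.9163 + 0.173i)|0⟩ + (-0.3172 - 0.173i)|1⟩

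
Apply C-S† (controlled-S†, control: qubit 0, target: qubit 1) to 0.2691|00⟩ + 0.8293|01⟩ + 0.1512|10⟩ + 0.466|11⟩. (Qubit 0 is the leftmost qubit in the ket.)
0.2691|00⟩ + 0.8293|01⟩ + 0.1512|10⟩ - 0.466i|11⟩

C-S† leaves the control-|0⟩ kets |00⟩, |01⟩ unchanged and applies S† to qubit 1 on the control-|1⟩ pair (|10⟩, |11⟩).
S† = [[1, 0], [0, -i]].
With a = amp(|10⟩) = 0.1512 and b = amp(|11⟩) = 0.466:
new amp(|10⟩) = (1)·a = 0.1512
new amp(|11⟩) = (-i)·b = -0.466i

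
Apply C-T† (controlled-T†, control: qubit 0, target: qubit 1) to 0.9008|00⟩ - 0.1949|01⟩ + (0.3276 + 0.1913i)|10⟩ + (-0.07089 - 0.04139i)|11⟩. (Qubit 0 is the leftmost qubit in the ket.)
0.9008|00⟩ - 0.1949|01⟩ + (0.3276 + 0.1913i)|10⟩ + (-0.07939 + 0.02086i)|11⟩

C-T† leaves the control-|0⟩ kets |00⟩, |01⟩ unchanged and applies T† to qubit 1 on the control-|1⟩ pair (|10⟩, |11⟩).
T† = [[1, 0], [0, (1/√2 - (1/√2)i)]].
With a = amp(|10⟩) = (0.3276 + 0.1913i) and b = amp(|11⟩) = (-0.07089 - 0.04139i):
new amp(|10⟩) = (1)·a = (0.3276 + 0.1913i)
new amp(|11⟩) = (1/√2 - (1/√2)i)·b = (-0.07939 + 0.02086i)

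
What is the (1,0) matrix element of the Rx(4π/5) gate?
-0.9511i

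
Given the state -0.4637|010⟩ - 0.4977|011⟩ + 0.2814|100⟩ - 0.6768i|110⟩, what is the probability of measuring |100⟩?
0.07919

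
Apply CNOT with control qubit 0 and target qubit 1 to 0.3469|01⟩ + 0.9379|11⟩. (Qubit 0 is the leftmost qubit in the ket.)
0.3469|01⟩ + 0.9379|10⟩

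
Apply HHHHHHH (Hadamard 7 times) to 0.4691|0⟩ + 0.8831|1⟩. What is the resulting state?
0.9561|0⟩ - 0.2927|1⟩

H² = I, so H^7 = H: a single Hadamard. With (a, b) = (0.4691, 0.8831), H gives ((a + b)/√2, (a − b)/√2) = (0.9561, -0.2927).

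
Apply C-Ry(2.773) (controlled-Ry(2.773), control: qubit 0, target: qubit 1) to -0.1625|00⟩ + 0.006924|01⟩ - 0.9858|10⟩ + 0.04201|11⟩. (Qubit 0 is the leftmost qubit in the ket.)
-0.1625|00⟩ + 0.006924|01⟩ - 0.222|10⟩ - 0.9614|11⟩

C-Ry(2.773) leaves the control-|0⟩ kets |00⟩, |01⟩ unchanged and applies Ry(2.773) to qubit 1 on the control-|1⟩ pair (|10⟩, |11⟩).
Ry(2.773) = [[cos(θ/2), −sin(θ/2)], [sin(θ/2), cos(θ/2)]]; θ = 2.773, cos(θ/2) ≈ 0.183255, sin(θ/2) ≈ 0.983065.
With a = amp(|10⟩) = -0.9858 and b = amp(|11⟩) = 0.04201:
new amp(|10⟩) = (0.183255)·a + (-0.983065)·b = -0.222
new amp(|11⟩) = (0.983065)·a + (0.183255)·b = -0.9614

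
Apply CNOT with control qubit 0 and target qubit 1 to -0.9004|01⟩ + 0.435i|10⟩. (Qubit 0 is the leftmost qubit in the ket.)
-0.9004|01⟩ + 0.435i|11⟩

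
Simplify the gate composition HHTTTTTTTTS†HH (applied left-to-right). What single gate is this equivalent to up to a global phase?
S†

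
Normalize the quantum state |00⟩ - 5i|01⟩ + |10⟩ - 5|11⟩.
0.1387|00⟩ - 0.6934i|01⟩ + 0.1387|10⟩ - 0.6934|11⟩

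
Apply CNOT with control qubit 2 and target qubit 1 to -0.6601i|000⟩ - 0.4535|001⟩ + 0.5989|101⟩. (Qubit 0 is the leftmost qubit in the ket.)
-0.6601i|000⟩ - 0.4535|011⟩ + 0.5989|111⟩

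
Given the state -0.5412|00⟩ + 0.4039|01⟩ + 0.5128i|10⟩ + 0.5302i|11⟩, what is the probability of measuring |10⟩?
0.263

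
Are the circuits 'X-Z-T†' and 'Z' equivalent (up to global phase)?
No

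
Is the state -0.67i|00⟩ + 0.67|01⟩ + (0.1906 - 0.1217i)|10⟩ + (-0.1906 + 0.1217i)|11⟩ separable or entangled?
Entangled

Writing the state as a|00⟩ + b|01⟩ + c|10⟩ + d|11⟩, it is a product state iff ad − bc = 0.
Here (a, b, c, d) = (-0.67i, 0.67, (0.1906 - 0.1217i), (-0.1906 + 0.1217i)): ad − bc = (-0.67i)(-0.1906 + 0.1217i) − (0.67)(0.1906 - 0.1217i) = (-0.04616 + 0.2092i) ≠ 0, so the state is entangled.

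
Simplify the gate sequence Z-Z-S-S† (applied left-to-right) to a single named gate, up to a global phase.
I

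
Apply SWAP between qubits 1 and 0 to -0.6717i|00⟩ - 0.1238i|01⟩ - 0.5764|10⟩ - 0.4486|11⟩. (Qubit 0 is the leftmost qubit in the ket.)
-0.6717i|00⟩ - 0.5764|01⟩ - 0.1238i|10⟩ - 0.4486|11⟩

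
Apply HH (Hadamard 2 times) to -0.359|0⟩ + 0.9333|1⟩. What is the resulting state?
-0.359|0⟩ + 0.9333|1⟩

H² = I, so an even number of Hadamards cancels: H^2 = I and the state is unchanged.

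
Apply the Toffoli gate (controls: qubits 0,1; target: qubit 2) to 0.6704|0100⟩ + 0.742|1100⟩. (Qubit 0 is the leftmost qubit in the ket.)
0.6704|0100⟩ + 0.742|1110⟩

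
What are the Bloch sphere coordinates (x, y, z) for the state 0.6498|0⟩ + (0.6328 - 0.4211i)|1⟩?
(0.8224, -0.5473, -0.1555)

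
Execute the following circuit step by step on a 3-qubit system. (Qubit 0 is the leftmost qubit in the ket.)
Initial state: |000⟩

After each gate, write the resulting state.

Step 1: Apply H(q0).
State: 1/√2|000⟩ + 1/√2|100⟩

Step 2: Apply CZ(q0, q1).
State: 1/√2|000⟩ + 1/√2|100⟩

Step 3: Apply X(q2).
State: 1/√2|001⟩ + 1/√2|101⟩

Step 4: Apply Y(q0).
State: -(1/√2)i|001⟩ + (1/√2)i|101⟩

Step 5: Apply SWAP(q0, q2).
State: -(1/√2)i|100⟩ + (1/√2)i|101⟩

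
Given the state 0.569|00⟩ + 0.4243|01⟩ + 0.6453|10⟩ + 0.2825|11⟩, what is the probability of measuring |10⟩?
0.4164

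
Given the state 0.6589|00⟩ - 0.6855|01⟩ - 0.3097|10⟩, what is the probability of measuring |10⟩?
0.09591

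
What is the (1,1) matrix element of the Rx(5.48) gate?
-0.9204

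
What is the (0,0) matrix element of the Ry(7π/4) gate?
-0.9239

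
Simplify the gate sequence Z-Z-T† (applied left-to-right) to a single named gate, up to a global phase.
T†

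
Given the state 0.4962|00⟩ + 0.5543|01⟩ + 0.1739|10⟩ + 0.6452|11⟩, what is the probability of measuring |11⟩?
0.4163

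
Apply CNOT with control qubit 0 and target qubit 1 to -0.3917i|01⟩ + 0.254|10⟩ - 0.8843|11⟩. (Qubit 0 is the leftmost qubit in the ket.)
-0.3917i|01⟩ - 0.8843|10⟩ + 0.254|11⟩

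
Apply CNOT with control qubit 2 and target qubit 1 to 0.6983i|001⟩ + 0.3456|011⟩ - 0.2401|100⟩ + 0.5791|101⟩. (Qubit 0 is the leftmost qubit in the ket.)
0.3456|001⟩ + 0.6983i|011⟩ - 0.2401|100⟩ + 0.5791|111⟩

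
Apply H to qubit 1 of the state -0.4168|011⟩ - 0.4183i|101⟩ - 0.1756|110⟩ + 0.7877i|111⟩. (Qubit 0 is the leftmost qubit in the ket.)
-0.2947|001⟩ + 0.2947|011⟩ - 0.1242|100⟩ + 0.2612i|101⟩ + 0.1242|110⟩ - 0.8528i|111⟩

H on qubit 1 mixes each pair of kets that differ only in qubit 1: amplitudes (a, b) of (|…0…⟩, |…1…⟩) become ((a + b)/√2, (a − b)/√2). Kets absent from the input have amplitude 0.
(|001⟩, |011⟩): (a, b) = (0, -0.4168) → (-0.2947, 0.2947)
(|100⟩, |110⟩): (a, b) = (0, -0.1756) → (-0.1242, 0.1242)
(|101⟩, |111⟩): (a, b) = (-0.4183i, 0.7877i) → (0.2612i, -0.8528i)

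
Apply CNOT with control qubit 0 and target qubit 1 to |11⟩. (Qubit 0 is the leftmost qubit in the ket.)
|10⟩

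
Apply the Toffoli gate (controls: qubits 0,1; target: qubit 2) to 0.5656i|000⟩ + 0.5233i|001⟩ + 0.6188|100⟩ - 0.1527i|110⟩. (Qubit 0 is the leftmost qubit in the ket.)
0.5656i|000⟩ + 0.5233i|001⟩ + 0.6188|100⟩ - 0.1527i|111⟩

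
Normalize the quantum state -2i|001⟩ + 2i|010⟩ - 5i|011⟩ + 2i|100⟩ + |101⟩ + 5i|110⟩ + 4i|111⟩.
-0.225i|001⟩ + 0.225i|010⟩ - 0.5625i|011⟩ + 0.225i|100⟩ + 0.1125|101⟩ + 0.5625i|110⟩ + 0.45i|111⟩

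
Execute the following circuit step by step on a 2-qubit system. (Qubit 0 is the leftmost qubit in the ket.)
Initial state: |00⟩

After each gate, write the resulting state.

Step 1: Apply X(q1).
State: |01⟩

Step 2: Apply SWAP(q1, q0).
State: |10⟩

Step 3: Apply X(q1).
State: |11⟩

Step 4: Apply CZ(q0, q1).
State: -|11⟩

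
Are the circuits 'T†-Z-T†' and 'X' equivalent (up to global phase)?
No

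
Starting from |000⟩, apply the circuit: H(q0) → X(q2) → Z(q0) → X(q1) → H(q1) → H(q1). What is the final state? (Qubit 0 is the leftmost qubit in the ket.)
1/√2|011⟩ - 1/√2|111⟩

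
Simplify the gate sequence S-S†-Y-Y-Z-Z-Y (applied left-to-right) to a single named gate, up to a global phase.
Y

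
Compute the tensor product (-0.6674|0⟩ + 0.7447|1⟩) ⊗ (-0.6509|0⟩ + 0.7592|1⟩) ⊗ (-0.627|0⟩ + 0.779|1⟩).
-0.2724|000⟩ + 0.3384|001⟩ + 0.3177|010⟩ - 0.3947|011⟩ + 0.3039|100⟩ - 0.3776|101⟩ - 0.3545|110⟩ + 0.4404|111⟩

amp(|b₁b₂…⟩) = product of the factor amplitudes for bits b₁, b₂, …; only kets whose every factor amplitude is nonzero survive.
|000⟩: (-0.6674)(-0.6509)(-0.627) = -0.2724
|001⟩: (-0.6674)(-0.6509)(0.779) = 0.3384
|010⟩: (-0.6674)(0.7592)(-0.627) = 0.3177
|011⟩: (-0.6674)(0.7592)(0.779) = -0.3947
|100⟩: (0.7447)(-0.6509)(-0.627) = 0.3039
|101⟩: (0.7447)(-0.6509)(0.779) = -0.3776
|110⟩: (0.7447)(0.7592)(-0.627) = -0.3545
|111⟩: (0.7447)(0.7592)(0.779) = 0.4404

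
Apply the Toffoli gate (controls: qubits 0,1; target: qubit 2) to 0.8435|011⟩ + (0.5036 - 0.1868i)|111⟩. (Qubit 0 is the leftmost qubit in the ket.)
0.8435|011⟩ + (0.5036 - 0.1868i)|110⟩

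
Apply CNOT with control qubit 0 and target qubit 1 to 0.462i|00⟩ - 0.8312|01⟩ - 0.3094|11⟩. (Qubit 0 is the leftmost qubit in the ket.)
0.462i|00⟩ - 0.8312|01⟩ - 0.3094|10⟩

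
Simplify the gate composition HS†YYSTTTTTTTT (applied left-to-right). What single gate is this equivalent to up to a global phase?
H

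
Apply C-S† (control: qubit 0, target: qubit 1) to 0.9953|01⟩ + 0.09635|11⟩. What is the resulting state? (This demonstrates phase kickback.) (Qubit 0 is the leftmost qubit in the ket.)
0.9953|01⟩ - 0.09635i|11⟩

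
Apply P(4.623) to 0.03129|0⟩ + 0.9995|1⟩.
0.03129|0⟩ + (-0.08923 - 0.9955i)|1⟩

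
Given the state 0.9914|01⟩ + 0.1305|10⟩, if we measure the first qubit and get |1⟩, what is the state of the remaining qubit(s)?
|0⟩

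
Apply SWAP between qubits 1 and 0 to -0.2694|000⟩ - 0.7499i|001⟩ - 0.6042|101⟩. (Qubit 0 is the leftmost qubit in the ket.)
-0.2694|000⟩ - 0.7499i|001⟩ - 0.6042|011⟩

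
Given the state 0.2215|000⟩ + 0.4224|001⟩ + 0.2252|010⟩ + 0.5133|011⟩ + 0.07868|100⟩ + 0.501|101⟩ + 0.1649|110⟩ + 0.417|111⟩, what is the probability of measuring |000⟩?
0.04906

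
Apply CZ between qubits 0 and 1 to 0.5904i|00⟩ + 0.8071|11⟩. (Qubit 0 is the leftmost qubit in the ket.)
0.5904i|00⟩ - 0.8071|11⟩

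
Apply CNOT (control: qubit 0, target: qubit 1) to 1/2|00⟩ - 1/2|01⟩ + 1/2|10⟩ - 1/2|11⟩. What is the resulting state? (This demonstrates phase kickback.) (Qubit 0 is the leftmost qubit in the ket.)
1/2|00⟩ - 1/2|01⟩ - 1/2|10⟩ + 1/2|11⟩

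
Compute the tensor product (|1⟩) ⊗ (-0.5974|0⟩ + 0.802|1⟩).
-0.5974|10⟩ + 0.802|11⟩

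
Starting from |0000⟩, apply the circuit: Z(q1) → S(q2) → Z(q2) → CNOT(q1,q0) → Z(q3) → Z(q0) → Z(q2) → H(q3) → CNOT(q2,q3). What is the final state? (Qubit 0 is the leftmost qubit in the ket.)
1/√2|0000⟩ + 1/√2|0001⟩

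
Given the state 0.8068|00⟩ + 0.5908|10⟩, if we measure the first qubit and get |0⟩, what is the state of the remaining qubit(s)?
|0⟩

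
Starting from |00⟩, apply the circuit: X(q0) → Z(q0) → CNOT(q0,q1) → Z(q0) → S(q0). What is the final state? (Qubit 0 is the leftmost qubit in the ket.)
i|11⟩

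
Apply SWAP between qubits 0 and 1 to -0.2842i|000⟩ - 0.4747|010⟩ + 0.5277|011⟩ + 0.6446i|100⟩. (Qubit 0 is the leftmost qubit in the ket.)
-0.2842i|000⟩ + 0.6446i|010⟩ - 0.4747|100⟩ + 0.5277|101⟩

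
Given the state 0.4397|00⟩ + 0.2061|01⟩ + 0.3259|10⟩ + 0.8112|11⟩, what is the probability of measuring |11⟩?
0.658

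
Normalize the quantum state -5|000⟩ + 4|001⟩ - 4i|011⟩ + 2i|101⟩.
-0.6402|000⟩ + 0.5121|001⟩ - 0.5121i|011⟩ + 0.2561i|101⟩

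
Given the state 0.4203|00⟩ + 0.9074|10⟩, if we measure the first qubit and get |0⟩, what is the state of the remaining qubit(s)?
|0⟩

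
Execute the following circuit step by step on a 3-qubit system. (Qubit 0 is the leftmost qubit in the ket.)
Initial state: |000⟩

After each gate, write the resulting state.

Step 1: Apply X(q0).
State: |100⟩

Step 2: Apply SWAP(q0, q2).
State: |001⟩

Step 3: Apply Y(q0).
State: i|101⟩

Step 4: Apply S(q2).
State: -|101⟩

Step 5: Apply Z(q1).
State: -|101⟩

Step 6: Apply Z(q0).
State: |101⟩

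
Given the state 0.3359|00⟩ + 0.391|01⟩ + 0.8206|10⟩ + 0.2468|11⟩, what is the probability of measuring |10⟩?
0.6734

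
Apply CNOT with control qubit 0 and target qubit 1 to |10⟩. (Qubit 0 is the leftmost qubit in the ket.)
|11⟩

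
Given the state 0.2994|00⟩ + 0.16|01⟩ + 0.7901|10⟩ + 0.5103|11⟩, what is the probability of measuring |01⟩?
0.0256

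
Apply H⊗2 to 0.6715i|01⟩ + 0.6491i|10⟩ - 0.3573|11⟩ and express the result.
(-0.1787 + 0.6603i)|00⟩ + (0.1787 - 0.0112i)|01⟩ + (0.1787 + 0.0112i)|10⟩ + (-0.1787 - 0.6603i)|11⟩

H⊗2 gives amp(|y⟩) = (1/2) Σ_x (−1)^(x·y) amp(|x⟩), where x·y is the number of positions in which both x and y have a 1.
|00⟩: (0.6715i + 0.6491i - 0.3573)/2 = (-0.1787 + 0.6603i)
|01⟩: (-0.6715i + 0.6491i + 0.3573)/2 = (0.1787 - 0.0112i)
|10⟩: (0.6715i - 0.6491i + 0.3573)/2 = (0.1787 + 0.0112i)
|11⟩: (-0.6715i - 0.6491i - 0.3573)/2 = (-0.1787 - 0.6603i)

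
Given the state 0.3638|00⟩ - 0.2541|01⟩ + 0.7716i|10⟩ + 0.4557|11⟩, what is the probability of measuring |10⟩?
0.5954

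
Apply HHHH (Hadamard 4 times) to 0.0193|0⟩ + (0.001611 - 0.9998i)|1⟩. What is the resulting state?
0.0193|0⟩ + (0.001611 - 0.9998i)|1⟩

H² = I, so an even number of Hadamards cancels: H^4 = I and the state is unchanged.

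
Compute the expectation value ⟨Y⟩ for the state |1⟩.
0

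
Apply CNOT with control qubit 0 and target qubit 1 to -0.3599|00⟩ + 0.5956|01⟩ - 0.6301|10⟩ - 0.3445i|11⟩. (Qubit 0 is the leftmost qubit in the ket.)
-0.3599|00⟩ + 0.5956|01⟩ - 0.3445i|10⟩ - 0.6301|11⟩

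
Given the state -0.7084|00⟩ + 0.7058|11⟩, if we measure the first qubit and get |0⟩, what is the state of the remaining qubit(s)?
-|0⟩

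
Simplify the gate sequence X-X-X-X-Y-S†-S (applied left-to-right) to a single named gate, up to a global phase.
Y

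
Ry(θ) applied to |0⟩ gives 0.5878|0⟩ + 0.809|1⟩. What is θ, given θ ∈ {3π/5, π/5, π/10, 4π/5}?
3π/5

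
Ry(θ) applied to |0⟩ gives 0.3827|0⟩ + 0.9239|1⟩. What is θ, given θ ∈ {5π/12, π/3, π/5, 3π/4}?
3π/4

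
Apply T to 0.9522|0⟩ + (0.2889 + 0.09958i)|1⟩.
0.9522|0⟩ + (0.1339 + 0.2747i)|1⟩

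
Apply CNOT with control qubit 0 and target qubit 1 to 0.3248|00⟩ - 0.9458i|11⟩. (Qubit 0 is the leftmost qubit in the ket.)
0.3248|00⟩ - 0.9458i|10⟩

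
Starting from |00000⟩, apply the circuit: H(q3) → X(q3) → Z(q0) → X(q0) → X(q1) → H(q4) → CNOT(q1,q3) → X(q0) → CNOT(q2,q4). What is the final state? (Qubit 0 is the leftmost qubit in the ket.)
1/2|01000⟩ + 1/2|01001⟩ + 1/2|01010⟩ + 1/2|01011⟩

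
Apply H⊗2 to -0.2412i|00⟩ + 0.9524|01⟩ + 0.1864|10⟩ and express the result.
(0.5694 - 0.1206i)|00⟩ + (-0.383 - 0.1206i)|01⟩ + (0.383 - 0.1206i)|10⟩ + (-0.5694 - 0.1206i)|11⟩

H⊗2 gives amp(|y⟩) = (1/2) Σ_x (−1)^(x·y) amp(|x⟩), where x·y is the number of positions in which both x and y have a 1.
|00⟩: (-0.2412i + 0.9524 + 0.1864)/2 = (0.5694 - 0.1206i)
|01⟩: (-0.2412i - 0.9524 + 0.1864)/2 = (-0.383 - 0.1206i)
|10⟩: (-0.2412i + 0.9524 - 0.1864)/2 = (0.383 - 0.1206i)
|11⟩: (-0.2412i - 0.9524 - 0.1864)/2 = (-0.5694 - 0.1206i)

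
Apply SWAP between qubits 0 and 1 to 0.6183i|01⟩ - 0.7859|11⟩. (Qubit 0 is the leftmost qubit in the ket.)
0.6183i|10⟩ - 0.7859|11⟩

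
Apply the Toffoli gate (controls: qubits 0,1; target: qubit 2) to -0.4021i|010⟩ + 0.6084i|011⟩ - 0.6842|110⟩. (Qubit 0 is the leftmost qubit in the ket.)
-0.4021i|010⟩ + 0.6084i|011⟩ - 0.6842|111⟩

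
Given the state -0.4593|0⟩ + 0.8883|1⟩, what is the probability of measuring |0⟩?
0.211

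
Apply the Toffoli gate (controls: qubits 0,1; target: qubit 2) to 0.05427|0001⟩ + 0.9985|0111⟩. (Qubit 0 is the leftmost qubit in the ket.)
0.05427|0001⟩ + 0.9985|0111⟩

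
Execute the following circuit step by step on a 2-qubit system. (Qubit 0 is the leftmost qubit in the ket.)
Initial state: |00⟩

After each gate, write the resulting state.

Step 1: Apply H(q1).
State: 1/√2|00⟩ + 1/√2|01⟩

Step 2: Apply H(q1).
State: |00⟩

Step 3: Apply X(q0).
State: |10⟩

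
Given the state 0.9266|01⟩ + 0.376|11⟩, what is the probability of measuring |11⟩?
0.1414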